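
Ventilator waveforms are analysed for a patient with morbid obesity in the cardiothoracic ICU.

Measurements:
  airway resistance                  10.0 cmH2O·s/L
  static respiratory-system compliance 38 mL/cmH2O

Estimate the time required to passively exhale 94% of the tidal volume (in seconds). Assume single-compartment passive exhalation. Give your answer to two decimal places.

τ = R × C = 10.0 × 38 mL/cmH2O = 10.0 × 0.038 L/cmH2O = 0.38 s.
Exhaled fraction f = 1 − e^(−t/τ) → t = −τ·ln(1 − f) = −0.38·ln(0.06) = 1.069 s.

1.07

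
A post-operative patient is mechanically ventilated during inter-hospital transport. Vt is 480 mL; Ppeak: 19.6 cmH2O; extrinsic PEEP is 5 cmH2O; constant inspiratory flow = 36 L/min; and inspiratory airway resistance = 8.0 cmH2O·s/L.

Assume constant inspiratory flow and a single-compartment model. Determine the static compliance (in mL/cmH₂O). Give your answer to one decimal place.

Flow: 36 L/min ÷ 60 = 0.6 L/s.
Equation of motion (constant flow): PIP = Vt/C + R·V̇ + PEEP.
Vt/C = PIP − R·V̇ − PEEP = 19.6 − 8.0×0.6 − 5 = 19.6 − 4.8 − 5 = 9.8 cmH2O.
C = Vt / 9.8 = 480 / 9.8 = 48.98 mL/cmH2O.

49.0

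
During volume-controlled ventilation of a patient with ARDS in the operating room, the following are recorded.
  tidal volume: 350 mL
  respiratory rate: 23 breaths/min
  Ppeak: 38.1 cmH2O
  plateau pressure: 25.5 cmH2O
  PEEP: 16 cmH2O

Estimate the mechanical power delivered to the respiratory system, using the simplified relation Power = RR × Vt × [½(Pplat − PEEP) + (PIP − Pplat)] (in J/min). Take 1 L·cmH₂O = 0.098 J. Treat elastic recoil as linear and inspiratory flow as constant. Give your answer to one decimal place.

13.7

Per-breath work = Vt × [½(Pplat−PEEP) + (PIP−Pplat)] = 0.350 × [0.5×9.5 + 12.6] = 0.350 × 17.35 = 6.073 L·cmH2O.
Power = 23 × 6.073 = 139.68 L·cmH2O/min.
× 0.098 J/(L·cmH2O) → 13.689 J/min.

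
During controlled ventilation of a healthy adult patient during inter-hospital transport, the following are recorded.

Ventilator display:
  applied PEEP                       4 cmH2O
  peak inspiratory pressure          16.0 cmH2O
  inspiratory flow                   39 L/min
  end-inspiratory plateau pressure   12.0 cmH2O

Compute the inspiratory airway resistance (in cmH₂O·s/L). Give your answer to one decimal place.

Flow: 39 L/min ÷ 60 = 0.65 L/s.
Raw = (PIP − Pplat) / flow = (16.0 − 12.0) / 0.65 = 4.0 / 0.65 = 6.154 cmH2O·s/L.

6.2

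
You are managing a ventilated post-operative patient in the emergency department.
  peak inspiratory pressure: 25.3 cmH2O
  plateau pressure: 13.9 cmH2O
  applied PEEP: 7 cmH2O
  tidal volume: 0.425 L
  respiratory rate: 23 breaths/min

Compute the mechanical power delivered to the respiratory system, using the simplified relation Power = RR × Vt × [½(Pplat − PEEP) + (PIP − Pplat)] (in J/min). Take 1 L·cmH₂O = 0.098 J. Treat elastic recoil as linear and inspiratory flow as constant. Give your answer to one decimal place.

Per-breath work = Vt × [½(Pplat−PEEP) + (PIP−Pplat)] = 0.425 × [0.5×6.9 + 11.4] = 0.425 × 14.85 = 6.311 L·cmH2O.
Power = 23 × 6.311 = 145.15 L·cmH2O/min.
× 0.098 J/(L·cmH2O) → 14.225 J/min.

14.2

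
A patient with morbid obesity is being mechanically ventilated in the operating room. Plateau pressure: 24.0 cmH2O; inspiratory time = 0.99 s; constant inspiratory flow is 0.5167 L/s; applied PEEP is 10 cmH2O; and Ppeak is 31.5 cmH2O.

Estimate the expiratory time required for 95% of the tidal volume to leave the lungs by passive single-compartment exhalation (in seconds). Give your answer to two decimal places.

Vt = flow × Ti = 0.5167 L/s × 0.99 s × 1000 mL/L = 511.53 mL.
R = (PIP − Pplat)/V̇ = (31.5 − 24.0) / 0.5167 = 7.5/0.5167 = 14.515 cmH2O·s/L.
C = Vt/(Pplat − PEEP) = 511.53 / (24.0 − 10) = 511.53/14.0 = 36.538 mL/cmH2O.
τ = R × C = 14.515 × 0.03654 L/cmH2O = 0.5304 s.
t = −τ·ln(1 − 0.95) = −0.5304·ln(0.05) = 1.589 s.

1.59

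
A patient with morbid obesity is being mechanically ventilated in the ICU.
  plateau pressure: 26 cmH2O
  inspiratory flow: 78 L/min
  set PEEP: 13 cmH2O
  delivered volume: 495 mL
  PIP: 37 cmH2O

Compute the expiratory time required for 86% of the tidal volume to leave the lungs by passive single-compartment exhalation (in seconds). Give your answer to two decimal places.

Flow: 78 L/min ÷ 60 = 1.3 L/s.
R = (PIP − Pplat)/V̇ = (37 − 26) / 1.3 = 11.0/1.3 = 8.462 cmH2O·s/L.
C = Vt/(Pplat − PEEP) = 495.0 / (26 − 13) = 495.0/13.0 = 38.077 mL/cmH2O.
τ = R × C = 8.462 × 0.03808 L/cmH2O = 0.3222 s.
t = −τ·ln(1 − 0.86) = −0.3222·ln(0.14) = 0.6335 s.

0.63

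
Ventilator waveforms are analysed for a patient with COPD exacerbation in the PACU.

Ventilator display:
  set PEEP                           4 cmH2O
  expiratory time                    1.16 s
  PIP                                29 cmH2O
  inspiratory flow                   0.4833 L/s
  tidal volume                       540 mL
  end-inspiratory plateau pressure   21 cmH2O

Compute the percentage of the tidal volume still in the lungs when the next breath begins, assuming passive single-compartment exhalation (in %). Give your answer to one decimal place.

11.0

R = (PIP − Pplat)/V̇ = (29 − 21) / 0.4833 = 8.0/0.4833 = 16.553 cmH2O·s/L.
C = Vt/(Pplat − PEEP) = 540.0 / (21 − 4) = 540.0/17.0 = 31.765 mL/cmH2O.
τ = R × C = 16.553 × 0.03177 L/cmH2O = 0.5259 s.
Fraction remaining at end-expiration = e^(−Te/τ) = e^(−1.16/0.5259) = 0.1102 → 11.02%.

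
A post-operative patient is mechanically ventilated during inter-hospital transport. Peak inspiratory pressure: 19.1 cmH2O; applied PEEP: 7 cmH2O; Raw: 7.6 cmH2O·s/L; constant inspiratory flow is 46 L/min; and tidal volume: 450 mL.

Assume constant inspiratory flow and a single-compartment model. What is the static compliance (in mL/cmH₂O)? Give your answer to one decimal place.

Flow: 46 L/min ÷ 60 = 0.7667 L/s.
Equation of motion (constant flow): PIP = Vt/C + R·V̇ + PEEP.
Vt/C = PIP − R·V̇ − PEEP = 19.1 − 7.6×0.7667 − 7 = 19.1 − 5.827 − 7 = 6.273 cmH2O.
C = Vt / 6.273 = 450 / 6.273 = 71.736 mL/cmH2O.

71.7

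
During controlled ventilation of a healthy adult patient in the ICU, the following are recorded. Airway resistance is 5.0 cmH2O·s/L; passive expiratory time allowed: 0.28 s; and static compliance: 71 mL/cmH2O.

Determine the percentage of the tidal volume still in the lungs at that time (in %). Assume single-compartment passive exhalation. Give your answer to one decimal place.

τ = R × C = 5.0 × 71 mL/cmH2O = 5.0 × 0.071 L/cmH2O = 0.355 s.
Passive exhalation: V(t)/V₀ = e^(−t/τ) = e^(−0.28/0.355) = 0.4544.
Fraction remaining = 0.4544 → 45.44%.

45.4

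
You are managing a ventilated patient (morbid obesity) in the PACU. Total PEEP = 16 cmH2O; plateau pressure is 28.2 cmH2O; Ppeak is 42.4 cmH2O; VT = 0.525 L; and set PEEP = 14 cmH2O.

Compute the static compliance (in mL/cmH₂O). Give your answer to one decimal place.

End-expiratory occlusion gives total PEEP = 16 cmH2O (intrinsic PEEP = 16 − 14 = 2). Use total PEEP for the elastic gradient.
Cstat = Vt / (Pplat − PEEPtotal) = 525 / (28.2 − 16) = 525 / 12.2 = 43.033 mL/cmH2O.

43.0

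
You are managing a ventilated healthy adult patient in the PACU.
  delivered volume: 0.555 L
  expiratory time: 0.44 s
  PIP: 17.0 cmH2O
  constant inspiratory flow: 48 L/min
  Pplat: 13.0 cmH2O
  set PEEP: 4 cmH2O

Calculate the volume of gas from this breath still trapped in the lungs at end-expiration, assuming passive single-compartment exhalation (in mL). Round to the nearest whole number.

133

Flow: 48 L/min ÷ 60 = 0.8 L/s.
R = (PIP − Pplat)/V̇ = (17.0 − 13.0) / 0.8 = 4.0/0.8 = 5.0 cmH2O·s/L.
C = Vt/(Pplat − PEEP) = 555.0 / (13.0 − 4) = 555.0/9.0 = 61.667 mL/cmH2O.
τ = R × C = 5.0 × 0.06167 L/cmH2O = 0.3084 s.
Fraction remaining = e^(−Te/τ) = e^(−0.44/0.3084) = 0.2401.
Trapped volume = 555.0 × 0.2401 = 133.26 mL.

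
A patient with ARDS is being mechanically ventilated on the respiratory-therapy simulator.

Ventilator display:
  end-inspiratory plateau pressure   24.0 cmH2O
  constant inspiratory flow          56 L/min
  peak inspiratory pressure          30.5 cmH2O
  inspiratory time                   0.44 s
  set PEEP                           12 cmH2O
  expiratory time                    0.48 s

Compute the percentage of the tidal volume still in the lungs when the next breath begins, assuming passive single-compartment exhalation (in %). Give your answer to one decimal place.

13.3

Flow: 56 L/min ÷ 60 = 0.9333 L/s.
Vt = flow × Ti = 0.9333 L/s × 0.44 s × 1000 mL/L = 410.65 mL.
R = (PIP − Pplat)/V̇ = (30.5 − 24.0) / 0.9333 = 6.5/0.9333 = 6.965 cmH2O·s/L.
C = Vt/(Pplat − PEEP) = 410.65 / (24.0 − 12) = 410.65/12.0 = 34.221 mL/cmH2O.
τ = R × C = 6.965 × 0.03422 L/cmH2O = 0.2383 s.
Fraction remaining at end-expiration = e^(−Te/τ) = e^(−0.48/0.2383) = 0.1334 → 13.34%.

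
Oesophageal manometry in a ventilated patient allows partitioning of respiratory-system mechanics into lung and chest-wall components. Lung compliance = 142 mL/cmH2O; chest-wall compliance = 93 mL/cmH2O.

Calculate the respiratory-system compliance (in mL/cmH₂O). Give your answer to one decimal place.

Lung and chest wall are elastances in series: 1/Crs = 1/CL + 1/Ccw.
1/Crs = 1/142 + 1/93 = 0.01779.
Crs = 56.211 mL/cmH2O.

56.2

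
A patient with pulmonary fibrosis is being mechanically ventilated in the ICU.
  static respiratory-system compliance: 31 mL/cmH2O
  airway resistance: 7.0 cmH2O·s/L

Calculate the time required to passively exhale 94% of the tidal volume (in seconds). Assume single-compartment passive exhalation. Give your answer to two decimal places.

0.61

τ = R × C = 7.0 × 31 mL/cmH2O = 7.0 × 0.031 L/cmH2O = 0.217 s.
Exhaled fraction f = 1 − e^(−t/τ) → t = −τ·ln(1 − f) = −0.217·ln(0.06) = 0.6105 s.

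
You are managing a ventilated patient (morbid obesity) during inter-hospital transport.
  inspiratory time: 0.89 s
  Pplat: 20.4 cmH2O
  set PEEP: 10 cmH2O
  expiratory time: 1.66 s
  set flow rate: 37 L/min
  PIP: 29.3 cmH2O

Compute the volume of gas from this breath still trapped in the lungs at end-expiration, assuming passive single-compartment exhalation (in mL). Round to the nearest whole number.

Flow: 37 L/min ÷ 60 = 0.6167 L/s.
Vt = flow × Ti = 0.6167 L/s × 0.89 s × 1000 mL/L = 548.86 mL.
R = (PIP − Pplat)/V̇ = (29.3 − 20.4) / 0.6167 = 8.9/0.6167 = 14.432 cmH2O·s/L.
C = Vt/(Pplat − PEEP) = 548.86 / (20.4 − 10) = 548.86/10.4 = 52.775 mL/cmH2O.
τ = R × C = 14.432 × 0.05278 L/cmH2O = 0.7617 s.
Fraction remaining = e^(−Te/τ) = e^(−1.66/0.7617) = 0.1131.
Trapped volume = 548.86 × 0.1131 = 62.076 mL.

62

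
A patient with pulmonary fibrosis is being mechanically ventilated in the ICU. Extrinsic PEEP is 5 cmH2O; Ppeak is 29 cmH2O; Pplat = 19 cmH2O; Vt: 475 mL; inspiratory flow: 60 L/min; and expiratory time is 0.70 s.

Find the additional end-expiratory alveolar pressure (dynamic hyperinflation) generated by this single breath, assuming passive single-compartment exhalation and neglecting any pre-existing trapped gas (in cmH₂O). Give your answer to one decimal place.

Flow: 60 L/min ÷ 60 = 1 L/s.
R = (PIP − Pplat)/V̇ = (29 − 19) / 1 = 10.0/1 = 10.0 cmH2O·s/L.
C = Vt/(Pplat − PEEP) = 475.0 / (19 − 5) = 475.0/14.0 = 33.929 mL/cmH2O.
τ = R × C = 10.0 × 0.03393 L/cmH2O = 0.3393 s.
Fraction remaining = e^(−Te/τ) = e^(−0.70/0.3393) = 0.1271; trapped volume = 475.0 × 0.1271 = 60.373 mL.
Additional alveolar pressure from trapping ≈ V_trapped / C = 60.373 / 33.929 = 1.779 cmH2O.

1.8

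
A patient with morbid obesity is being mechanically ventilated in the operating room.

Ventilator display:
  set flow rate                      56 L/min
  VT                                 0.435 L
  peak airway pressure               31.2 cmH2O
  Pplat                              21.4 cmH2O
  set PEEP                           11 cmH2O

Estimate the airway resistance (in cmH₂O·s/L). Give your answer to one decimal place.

Flow: 56 L/min ÷ 60 = 0.9333 L/s.
Raw = (PIP − Pplat) / flow = (31.2 − 21.4) / 0.9333 = 9.8 / 0.9333 = 10.5 cmH2O·s/L.

10.5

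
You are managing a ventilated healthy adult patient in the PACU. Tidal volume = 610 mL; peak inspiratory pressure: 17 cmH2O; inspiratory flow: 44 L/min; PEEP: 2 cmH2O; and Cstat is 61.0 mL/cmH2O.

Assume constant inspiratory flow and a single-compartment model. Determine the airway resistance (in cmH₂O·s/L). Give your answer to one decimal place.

6.8

Flow: 44 L/min ÷ 60 = 0.7333 L/s.
Equation of motion (constant flow): PIP = Vt/C + R·V̇ + PEEP.
R·V̇ = PIP − Vt/C − PEEP = 17 − 610/61.0 − 2 = 17 − 10.0 − 2 = 5.0 cmH2O.
R = 5.0 / 0.7333 = 6.818 cmH2O·s/L.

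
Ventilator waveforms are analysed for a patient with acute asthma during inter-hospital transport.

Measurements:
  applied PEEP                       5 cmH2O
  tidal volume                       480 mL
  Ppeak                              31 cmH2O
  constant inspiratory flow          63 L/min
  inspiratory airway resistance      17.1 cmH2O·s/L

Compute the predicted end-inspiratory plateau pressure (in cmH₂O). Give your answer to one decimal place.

13.0

Flow: 63 L/min ÷ 60 = 1.05 L/s.
Pplat = PIP − Raw × flow = 31 − 17.1 × 1.05 = 31 − 17.955 = 13.045 cmH2O.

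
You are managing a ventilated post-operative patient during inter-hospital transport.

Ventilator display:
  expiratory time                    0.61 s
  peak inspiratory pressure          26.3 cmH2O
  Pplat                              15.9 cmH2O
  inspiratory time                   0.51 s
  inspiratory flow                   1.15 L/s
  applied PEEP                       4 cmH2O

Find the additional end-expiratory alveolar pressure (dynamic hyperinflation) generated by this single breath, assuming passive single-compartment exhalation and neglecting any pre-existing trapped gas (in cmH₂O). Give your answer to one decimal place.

Vt = flow × Ti = 1.15 L/s × 0.51 s × 1000 mL/L = 586.5 mL.
R = (PIP − Pplat)/V̇ = (26.3 − 15.9) / 1.15 = 10.4/1.15 = 9.043 cmH2O·s/L.
C = Vt/(Pplat − PEEP) = 586.5 / (15.9 − 4) = 586.5/11.9 = 49.286 mL/cmH2O.
τ = R × C = 9.043 × 0.04929 L/cmH2O = 0.4457 s.
Fraction remaining = e^(−Te/τ) = e^(−0.61/0.4457) = 0.2545; trapped volume = 586.5 × 0.2545 = 149.26 mL.
Additional alveolar pressure from trapping ≈ V_trapped / C = 149.26 / 49.286 = 3.028 cmH2O.

3.0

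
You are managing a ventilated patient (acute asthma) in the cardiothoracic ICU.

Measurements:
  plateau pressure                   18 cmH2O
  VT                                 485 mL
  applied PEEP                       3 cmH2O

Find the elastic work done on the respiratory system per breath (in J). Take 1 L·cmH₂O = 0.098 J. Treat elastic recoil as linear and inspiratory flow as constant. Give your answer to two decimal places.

0.36

Elastic work ≈ ½ × (Pplat − PEEP) × Vt = 0.5 × (18 − 3) × 0.485 L = 0.5 × 15.0 × 0.485 = 3.638 L·cmH2O.
× 0.098 J/(L·cmH2O) → 0.3565 J.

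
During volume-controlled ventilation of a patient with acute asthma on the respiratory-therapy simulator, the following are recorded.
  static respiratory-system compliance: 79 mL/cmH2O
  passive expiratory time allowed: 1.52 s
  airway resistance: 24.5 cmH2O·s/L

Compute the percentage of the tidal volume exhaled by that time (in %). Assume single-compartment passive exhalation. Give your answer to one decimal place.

τ = R × C = 24.5 × 79 mL/cmH2O = 24.5 × 0.079 L/cmH2O = 1.936 s.
Passive exhalation: V(t)/V₀ = e^(−t/τ) = e^(−1.52/1.936) = 0.4561.
Fraction exhaled = 1 − 0.4561 = 0.5439 → 54.39%.

54.4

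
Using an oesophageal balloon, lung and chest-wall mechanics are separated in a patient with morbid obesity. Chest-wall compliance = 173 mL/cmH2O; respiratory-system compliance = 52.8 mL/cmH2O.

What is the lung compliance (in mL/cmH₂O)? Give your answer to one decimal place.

76.0

1/CL = 1/Crs − 1/Ccw.
1/CL = 1/52.8 − 1/173 = 0.01316.
CL = 75.988 mL/cmH2O.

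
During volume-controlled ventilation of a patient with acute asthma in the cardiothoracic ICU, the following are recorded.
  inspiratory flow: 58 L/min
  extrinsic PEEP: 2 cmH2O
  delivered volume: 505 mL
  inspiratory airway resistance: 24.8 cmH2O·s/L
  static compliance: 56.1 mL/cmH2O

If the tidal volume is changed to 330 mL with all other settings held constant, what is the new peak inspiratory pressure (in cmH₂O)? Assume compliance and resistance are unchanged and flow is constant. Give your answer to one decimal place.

31.9

Flow: 58 L/min ÷ 60 = 0.9667 L/s.
PIP = Vt/C + R·V̇ + PEEP (constant-flow equation of motion).
Only the elastic term changes: ΔPIP = ΔVt / C = (330 − 505) / 56.1 = -3.119 cmH2O.
Original PIP = 505/56.1 + 24.8×0.9667 + 2 = 34.976 cmH2O; new PIP = 34.976 + (-3.119) = 31.857 cmH2O.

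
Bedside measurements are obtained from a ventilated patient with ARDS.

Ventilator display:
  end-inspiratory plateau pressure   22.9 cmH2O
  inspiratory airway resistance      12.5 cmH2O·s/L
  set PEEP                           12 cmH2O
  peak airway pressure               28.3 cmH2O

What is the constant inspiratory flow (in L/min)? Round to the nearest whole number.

flow = (PIP − Pplat) / Raw = (28.3 − 22.9) / 12.5 = 0.432 L/s × 60 = 25.92 L/min.

26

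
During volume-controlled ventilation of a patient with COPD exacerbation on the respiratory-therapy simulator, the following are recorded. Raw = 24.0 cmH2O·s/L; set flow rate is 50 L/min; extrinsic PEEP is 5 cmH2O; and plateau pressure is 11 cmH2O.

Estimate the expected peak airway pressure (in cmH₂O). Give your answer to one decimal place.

31.0

Flow: 50 L/min ÷ 60 = 0.8333 L/s.
PIP = Pplat + Raw × flow = 11 + 24.0 × 0.8333 = 11 + 19.999 = 30.999 cmH2O.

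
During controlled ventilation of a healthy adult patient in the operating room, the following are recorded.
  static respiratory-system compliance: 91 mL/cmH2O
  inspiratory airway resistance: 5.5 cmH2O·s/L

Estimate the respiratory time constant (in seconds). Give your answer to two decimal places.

0.50

τ = R × C = 5.5 × 91 mL/cmH2O = 5.5 × 0.091 L/cmH2O = 0.5005 s.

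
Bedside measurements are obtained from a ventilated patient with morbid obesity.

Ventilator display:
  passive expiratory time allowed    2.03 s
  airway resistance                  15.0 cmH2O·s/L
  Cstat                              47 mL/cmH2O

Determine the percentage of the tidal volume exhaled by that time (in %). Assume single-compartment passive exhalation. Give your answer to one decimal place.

τ = R × C = 15.0 × 47 mL/cmH2O = 15.0 × 0.047 L/cmH2O = 0.705 s.
Passive exhalation: V(t)/V₀ = e^(−t/τ) = e^(−2.03/0.705) = 0.05617.
Fraction exhaled = 1 − 0.05617 = 0.9438 → 94.38%.

94.4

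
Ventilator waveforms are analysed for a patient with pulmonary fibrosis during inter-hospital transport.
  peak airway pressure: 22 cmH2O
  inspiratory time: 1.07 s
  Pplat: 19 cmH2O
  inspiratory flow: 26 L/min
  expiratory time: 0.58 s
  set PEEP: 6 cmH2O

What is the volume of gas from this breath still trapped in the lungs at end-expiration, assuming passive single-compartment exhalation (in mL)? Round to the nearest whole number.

Flow: 26 L/min ÷ 60 = 0.4333 L/s.
Vt = flow × Ti = 0.4333 L/s × 1.07 s × 1000 mL/L = 463.63 mL.
R = (PIP − Pplat)/V̇ = (22 − 19) / 0.4333 = 3.0/0.4333 = 6.924 cmH2O·s/L.
C = Vt/(Pplat − PEEP) = 463.63 / (19 − 6) = 463.63/13.0 = 35.664 mL/cmH2O.
τ = R × C = 6.924 × 0.03566 L/cmH2O = 0.2469 s.
Fraction remaining = e^(−Te/τ) = e^(−0.58/0.2469) = 0.09545.
Trapped volume = 463.63 × 0.09545 = 44.253 mL.

44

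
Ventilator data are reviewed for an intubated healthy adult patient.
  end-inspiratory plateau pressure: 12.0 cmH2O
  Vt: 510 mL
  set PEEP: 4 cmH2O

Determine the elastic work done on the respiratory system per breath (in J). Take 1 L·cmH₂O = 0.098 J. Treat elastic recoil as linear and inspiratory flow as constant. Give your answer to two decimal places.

Elastic work ≈ ½ × (Pplat − PEEP) × Vt = 0.5 × (12.0 − 4) × 0.510 L = 0.5 × 8.0 × 0.510 = 2.04 L·cmH2O.
× 0.098 J/(L·cmH2O) → 0.1999 J.

0.20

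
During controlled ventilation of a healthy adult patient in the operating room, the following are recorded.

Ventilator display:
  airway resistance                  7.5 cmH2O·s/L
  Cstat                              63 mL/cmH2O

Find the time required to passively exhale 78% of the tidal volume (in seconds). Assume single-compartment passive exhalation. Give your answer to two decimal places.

τ = R × C = 7.5 × 63 mL/cmH2O = 7.5 × 0.063 L/cmH2O = 0.4725 s.
Exhaled fraction f = 1 − e^(−t/τ) → t = −τ·ln(1 − f) = −0.4725·ln(0.22) = 0.7154 s.

0.72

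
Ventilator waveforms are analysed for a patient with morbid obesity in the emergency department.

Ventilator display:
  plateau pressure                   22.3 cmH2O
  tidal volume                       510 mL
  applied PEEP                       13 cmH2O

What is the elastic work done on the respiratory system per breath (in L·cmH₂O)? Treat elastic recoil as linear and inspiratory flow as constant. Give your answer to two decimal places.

2.37

Elastic work ≈ ½ × (Pplat − PEEP) × Vt = 0.5 × (22.3 − 13) × 0.510 L = 0.5 × 9.3 × 0.510 = 2.372 L·cmH2O.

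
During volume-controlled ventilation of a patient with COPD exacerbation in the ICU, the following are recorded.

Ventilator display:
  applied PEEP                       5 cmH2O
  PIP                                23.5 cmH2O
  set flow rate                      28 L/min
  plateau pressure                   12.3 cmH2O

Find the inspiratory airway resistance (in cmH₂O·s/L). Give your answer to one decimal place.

Flow: 28 L/min ÷ 60 = 0.4667 L/s.
Raw = (PIP − Pplat) / flow = (23.5 − 12.3) / 0.4667 = 11.2 / 0.4667 = 23.998 cmH2O·s/L.

24.0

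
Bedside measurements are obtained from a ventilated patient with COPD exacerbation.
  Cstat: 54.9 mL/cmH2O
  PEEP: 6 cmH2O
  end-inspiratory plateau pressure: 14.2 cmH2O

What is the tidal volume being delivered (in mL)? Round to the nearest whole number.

Vt = Cstat × (Pplat − PEEP) = 54.9 × (14.2 − 6) = 54.9 × 8.2 = 450.18 mL.

450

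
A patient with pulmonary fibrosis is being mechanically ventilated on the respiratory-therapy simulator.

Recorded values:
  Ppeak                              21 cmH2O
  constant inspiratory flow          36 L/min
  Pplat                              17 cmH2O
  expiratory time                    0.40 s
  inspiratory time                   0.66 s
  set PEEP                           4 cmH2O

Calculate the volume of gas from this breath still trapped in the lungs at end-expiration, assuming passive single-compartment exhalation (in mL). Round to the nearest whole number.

Flow: 36 L/min ÷ 60 = 0.6 L/s.
Vt = flow × Ti = 0.6 L/s × 0.66 s × 1000 mL/L = 396.0 mL.
R = (PIP − Pplat)/V̇ = (21 − 17) / 0.6 = 4.0/0.6 = 6.667 cmH2O·s/L.
C = Vt/(Pplat − PEEP) = 396.0 / (17 − 4) = 396.0/13.0 = 30.462 mL/cmH2O.
τ = R × C = 6.667 × 0.03046 L/cmH2O = 0.2031 s.
Fraction remaining = e^(−Te/τ) = e^(−0.40/0.2031) = 0.1395.
Trapped volume = 396.0 × 0.1395 = 55.242 mL.

55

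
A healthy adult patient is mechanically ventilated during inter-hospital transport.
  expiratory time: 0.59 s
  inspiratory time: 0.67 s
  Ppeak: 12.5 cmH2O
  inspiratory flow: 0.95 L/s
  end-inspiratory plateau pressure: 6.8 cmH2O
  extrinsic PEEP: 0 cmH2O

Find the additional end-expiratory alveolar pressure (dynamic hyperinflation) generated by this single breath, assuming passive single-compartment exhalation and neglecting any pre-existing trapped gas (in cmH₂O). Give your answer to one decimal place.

Vt = flow × Ti = 0.95 L/s × 0.67 s × 1000 mL/L = 636.5 mL.
R = (PIP − Pplat)/V̇ = (12.5 − 6.8) / 0.95 = 5.7/0.95 = 6.0 cmH2O·s/L.
C = Vt/(Pplat − PEEP) = 636.5 / (6.8 − 0) = 636.5/6.8 = 93.603 mL/cmH2O.
τ = R × C = 6.0 × 0.0936 L/cmH2O = 0.5616 s.
Fraction remaining = e^(−Te/τ) = e^(−0.59/0.5616) = 0.3497; trapped volume = 636.5 × 0.3497 = 222.58 mL.
Additional alveolar pressure from trapping ≈ V_trapped / C = 222.58 / 93.603 = 2.378 cmH2O.

2.4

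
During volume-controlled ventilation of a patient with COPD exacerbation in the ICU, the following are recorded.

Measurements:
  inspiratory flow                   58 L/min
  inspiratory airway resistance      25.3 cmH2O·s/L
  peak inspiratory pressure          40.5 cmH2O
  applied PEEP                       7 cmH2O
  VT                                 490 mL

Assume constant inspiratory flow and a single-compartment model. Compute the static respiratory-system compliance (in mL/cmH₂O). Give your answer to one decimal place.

Flow: 58 L/min ÷ 60 = 0.9667 L/s.
Equation of motion (constant flow): PIP = Vt/C + R·V̇ + PEEP.
Vt/C = PIP − R·V̇ − PEEP = 40.5 − 25.3×0.9667 − 7 = 40.5 − 24.458 − 7 = 9.042 cmH2O.
C = Vt / 9.042 = 490 / 9.042 = 54.192 mL/cmH2O.

54.2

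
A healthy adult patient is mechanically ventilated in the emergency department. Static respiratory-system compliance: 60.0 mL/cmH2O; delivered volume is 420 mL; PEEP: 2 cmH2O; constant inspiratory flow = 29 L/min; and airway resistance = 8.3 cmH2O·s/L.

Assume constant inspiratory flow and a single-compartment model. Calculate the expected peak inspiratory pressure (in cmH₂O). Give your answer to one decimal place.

13.0

Flow: 29 L/min ÷ 60 = 0.4833 L/s.
Equation of motion (constant flow): PIP = Vt/C + R·V̇ + PEEP.
PIP = 420/60.0 + 8.3×0.4833 + 2 = 7.0 + 4.011 + 2 = 13.011 cmH2O.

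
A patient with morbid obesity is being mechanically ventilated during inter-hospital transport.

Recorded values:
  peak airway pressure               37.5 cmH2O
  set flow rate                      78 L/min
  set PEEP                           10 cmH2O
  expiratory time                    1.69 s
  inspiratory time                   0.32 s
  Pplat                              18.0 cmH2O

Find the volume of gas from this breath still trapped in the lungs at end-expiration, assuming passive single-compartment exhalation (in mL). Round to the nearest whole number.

48

Flow: 78 L/min ÷ 60 = 1.3 L/s.
Vt = flow × Ti = 1.3 L/s × 0.32 s × 1000 mL/L = 416.0 mL.
R = (PIP − Pplat)/V̇ = (37.5 − 18.0) / 1.3 = 19.5/1.3 = 15.0 cmH2O·s/L.
C = Vt/(Pplat − PEEP) = 416.0 / (18.0 − 10) = 416.0/8.0 = 52.0 mL/cmH2O.
τ = R × C = 15.0 × 0.052 L/cmH2O = 0.78 s.
Fraction remaining = e^(−Te/τ) = e^(−1.69/0.78) = 0.1146.
Trapped volume = 416.0 × 0.1146 = 47.674 mL.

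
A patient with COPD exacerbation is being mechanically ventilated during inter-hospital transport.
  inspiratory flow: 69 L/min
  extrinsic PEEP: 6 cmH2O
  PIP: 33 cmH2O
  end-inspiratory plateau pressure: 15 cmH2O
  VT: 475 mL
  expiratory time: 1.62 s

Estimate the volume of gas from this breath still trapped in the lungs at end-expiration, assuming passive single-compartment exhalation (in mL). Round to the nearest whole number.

Flow: 69 L/min ÷ 60 = 1.15 L/s.
R = (PIP − Pplat)/V̇ = (33 − 15) / 1.15 = 18.0/1.15 = 15.652 cmH2O·s/L.
C = Vt/(Pplat − PEEP) = 475.0 / (15 − 6) = 475.0/9.0 = 52.778 mL/cmH2O.
τ = R × C = 15.652 × 0.05278 L/cmH2O = 0.8261 s.
Fraction remaining = e^(−Te/τ) = e^(−1.62/0.8261) = 0.1407.
Trapped volume = 475.0 × 0.1407 = 66.833 mL.

67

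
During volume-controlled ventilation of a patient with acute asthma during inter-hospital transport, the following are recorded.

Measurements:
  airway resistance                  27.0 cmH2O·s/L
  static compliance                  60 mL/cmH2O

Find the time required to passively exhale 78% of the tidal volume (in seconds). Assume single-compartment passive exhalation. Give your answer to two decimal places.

2.45

τ = R × C = 27.0 × 60 mL/cmH2O = 27.0 × 0.060 L/cmH2O = 1.62 s.
Exhaled fraction f = 1 − e^(−t/τ) → t = −τ·ln(1 − f) = −1.62·ln(0.22) = 2.453 s.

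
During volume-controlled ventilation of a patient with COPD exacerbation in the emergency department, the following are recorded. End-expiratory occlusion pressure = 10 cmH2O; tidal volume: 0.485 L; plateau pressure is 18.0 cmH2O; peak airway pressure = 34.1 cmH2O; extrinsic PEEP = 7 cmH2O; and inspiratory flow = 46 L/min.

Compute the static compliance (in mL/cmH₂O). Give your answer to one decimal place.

60.6

End-expiratory occlusion gives total PEEP = 10 cmH2O (intrinsic PEEP = 10 − 7 = 3). Use total PEEP for the elastic gradient.
Cstat = Vt / (Pplat − PEEPtotal) = 485 / (18.0 − 10) = 485 / 8.0 = 60.625 mL/cmH2O.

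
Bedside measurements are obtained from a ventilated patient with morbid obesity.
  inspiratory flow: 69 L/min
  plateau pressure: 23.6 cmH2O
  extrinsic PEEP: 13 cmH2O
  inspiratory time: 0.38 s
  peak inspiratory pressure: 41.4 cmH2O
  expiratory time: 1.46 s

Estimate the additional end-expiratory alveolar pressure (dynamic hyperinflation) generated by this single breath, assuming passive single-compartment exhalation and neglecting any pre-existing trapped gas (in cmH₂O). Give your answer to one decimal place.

1.1

Flow: 69 L/min ÷ 60 = 1.15 L/s.
Vt = flow × Ti = 1.15 L/s × 0.38 s × 1000 mL/L = 437.0 mL.
R = (PIP − Pplat)/V̇ = (41.4 − 23.6) / 1.15 = 17.8/1.15 = 15.478 cmH2O·s/L.
C = Vt/(Pplat − PEEP) = 437.0 / (23.6 − 13) = 437.0/10.6 = 41.226 mL/cmH2O.
τ = R × C = 15.478 × 0.04123 L/cmH2O = 0.6382 s.
Fraction remaining = e^(−Te/τ) = e^(−1.46/0.6382) = 0.1015; trapped volume = 437.0 × 0.1015 = 44.356 mL.
Additional alveolar pressure from trapping ≈ V_trapped / C = 44.356 / 41.226 = 1.076 cmH2O.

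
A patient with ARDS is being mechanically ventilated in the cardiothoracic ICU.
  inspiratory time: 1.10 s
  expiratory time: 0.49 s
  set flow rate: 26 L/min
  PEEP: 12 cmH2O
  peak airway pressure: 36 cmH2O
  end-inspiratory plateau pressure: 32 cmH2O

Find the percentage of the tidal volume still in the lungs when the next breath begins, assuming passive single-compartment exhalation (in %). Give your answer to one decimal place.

10.8

Flow: 26 L/min ÷ 60 = 0.4333 L/s.
Vt = flow × Ti = 0.4333 L/s × 1.10 s × 1000 mL/L = 476.63 mL.
R = (PIP − Pplat)/V̇ = (36 − 32) / 0.4333 = 4.0/0.4333 = 9.231 cmH2O·s/L.
C = Vt/(Pplat − PEEP) = 476.63 / (32 − 12) = 476.63/20.0 = 23.832 mL/cmH2O.
τ = R × C = 9.231 × 0.02383 L/cmH2O = 0.22 s.
Fraction remaining at end-expiration = e^(−Te/τ) = e^(−0.49/0.22) = 0.1078 → 10.78%.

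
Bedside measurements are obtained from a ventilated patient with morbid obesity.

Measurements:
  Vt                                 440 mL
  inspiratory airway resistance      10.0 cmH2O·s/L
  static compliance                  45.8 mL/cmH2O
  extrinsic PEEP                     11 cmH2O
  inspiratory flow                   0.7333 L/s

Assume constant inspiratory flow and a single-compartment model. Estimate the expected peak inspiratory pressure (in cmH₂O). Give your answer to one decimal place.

27.9

Equation of motion (constant flow): PIP = Vt/C + R·V̇ + PEEP.
PIP = 440/45.8 + 10.0×0.7333 + 11 = 9.607 + 7.333 + 11 = 27.94 cmH2O.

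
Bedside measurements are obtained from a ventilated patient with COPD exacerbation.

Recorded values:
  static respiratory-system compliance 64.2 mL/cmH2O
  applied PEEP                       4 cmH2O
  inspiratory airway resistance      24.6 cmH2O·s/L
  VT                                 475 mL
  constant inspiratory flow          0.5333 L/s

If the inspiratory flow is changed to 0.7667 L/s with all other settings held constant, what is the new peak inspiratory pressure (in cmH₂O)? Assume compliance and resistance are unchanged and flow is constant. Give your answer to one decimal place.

PIP = Vt/C + R·V̇ + PEEP (constant-flow equation of motion).
Only the resistive term changes: ΔPIP = R × ΔV̇ = 24.6 × (0.7667 − 0.5333) = 24.6 × 0.2334 = 5.742 cmH2O.
Original PIP = 475/64.2 + 24.6×0.5333 + 4 = 24.518 cmH2O; new PIP = 24.518 + (5.742) = 30.26 cmH2O.

30.3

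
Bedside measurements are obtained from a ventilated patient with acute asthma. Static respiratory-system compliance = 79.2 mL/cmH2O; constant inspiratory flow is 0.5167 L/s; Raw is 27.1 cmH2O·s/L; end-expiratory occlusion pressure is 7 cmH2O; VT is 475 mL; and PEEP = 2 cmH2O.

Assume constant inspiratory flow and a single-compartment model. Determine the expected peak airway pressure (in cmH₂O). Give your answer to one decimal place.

27.0

Total PEEP = 7 cmH2O (set 2 + intrinsic 5); this is the baseline alveolar pressure.
Equation of motion (constant flow): PIP = Vt/C + R·V̇ + PEEP.
PIP = 475/79.2 + 27.1×0.5167 + 7 = 5.997 + 14.003 + 7 = 27.0 cmH2O.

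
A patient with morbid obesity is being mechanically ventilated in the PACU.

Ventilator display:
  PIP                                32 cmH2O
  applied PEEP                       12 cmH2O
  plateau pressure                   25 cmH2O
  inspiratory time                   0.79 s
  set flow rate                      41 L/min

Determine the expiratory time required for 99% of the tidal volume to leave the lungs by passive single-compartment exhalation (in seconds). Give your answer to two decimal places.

1.96

Flow: 41 L/min ÷ 60 = 0.6833 L/s.
Vt = flow × Ti = 0.6833 L/s × 0.79 s × 1000 mL/L = 539.81 mL.
R = (PIP − Pplat)/V̇ = (32 − 25) / 0.6833 = 7.0/0.6833 = 10.244 cmH2O·s/L.
C = Vt/(Pplat − PEEP) = 539.81 / (25 − 12) = 539.81/13.0 = 41.524 mL/cmH2O.
τ = R × C = 10.244 × 0.04152 L/cmH2O = 0.4253 s.
t = −τ·ln(1 − 0.99) = −0.4253·ln(0.01) = 1.959 s.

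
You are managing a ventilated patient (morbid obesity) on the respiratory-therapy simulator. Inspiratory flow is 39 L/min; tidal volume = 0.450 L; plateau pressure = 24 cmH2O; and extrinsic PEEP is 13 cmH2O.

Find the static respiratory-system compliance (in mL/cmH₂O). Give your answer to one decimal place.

Cstat = Vt / (Pplat − PEEP) = 450 / (24 − 13) = 450 / 11.0 = 40.909 mL/cmH2O.

40.9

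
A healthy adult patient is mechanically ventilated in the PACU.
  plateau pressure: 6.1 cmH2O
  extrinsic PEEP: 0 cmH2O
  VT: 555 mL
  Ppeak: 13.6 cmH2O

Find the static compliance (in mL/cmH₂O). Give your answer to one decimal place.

Cstat = Vt / (Pplat − PEEP) = 555 / (6.1 − 0) = 555 / 6.1 = 90.984 mL/cmH2O.

91.0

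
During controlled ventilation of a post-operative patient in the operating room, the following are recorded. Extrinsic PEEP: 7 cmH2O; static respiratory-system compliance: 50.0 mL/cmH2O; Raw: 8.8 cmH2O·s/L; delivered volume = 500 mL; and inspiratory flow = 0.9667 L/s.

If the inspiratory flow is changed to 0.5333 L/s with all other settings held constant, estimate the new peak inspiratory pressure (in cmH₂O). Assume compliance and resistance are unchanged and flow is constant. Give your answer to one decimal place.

PIP = Vt/C + R·V̇ + PEEP (constant-flow equation of motion).
Only the resistive term changes: ΔPIP = R × ΔV̇ = 8.8 × (0.5333 − 0.9667) = 8.8 × -0.4334 = -3.814 cmH2O.
Original PIP = 500/50.0 + 8.8×0.9667 + 7 = 25.507 cmH2O; new PIP = 25.507 + (-3.814) = 21.693 cmH2O.

21.7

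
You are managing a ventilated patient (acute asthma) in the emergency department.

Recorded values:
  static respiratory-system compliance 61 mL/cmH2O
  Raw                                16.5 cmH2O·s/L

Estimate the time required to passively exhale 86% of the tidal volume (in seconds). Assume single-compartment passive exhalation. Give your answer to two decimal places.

1.98

τ = R × C = 16.5 × 61 mL/cmH2O = 16.5 × 0.061 L/cmH2O = 1.007 s.
Exhaled fraction f = 1 − e^(−t/τ) → t = −τ·ln(1 − f) = −1.007·ln(0.14) = 1.98 s.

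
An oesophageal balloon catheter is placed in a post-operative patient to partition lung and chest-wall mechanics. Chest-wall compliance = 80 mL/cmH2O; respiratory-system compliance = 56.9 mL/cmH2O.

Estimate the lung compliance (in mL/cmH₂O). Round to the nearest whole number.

1/CL = 1/Crs − 1/Ccw.
1/CL = 1/56.9 − 1/80 = 0.005075.
CL = 197.04 mL/cmH2O.

197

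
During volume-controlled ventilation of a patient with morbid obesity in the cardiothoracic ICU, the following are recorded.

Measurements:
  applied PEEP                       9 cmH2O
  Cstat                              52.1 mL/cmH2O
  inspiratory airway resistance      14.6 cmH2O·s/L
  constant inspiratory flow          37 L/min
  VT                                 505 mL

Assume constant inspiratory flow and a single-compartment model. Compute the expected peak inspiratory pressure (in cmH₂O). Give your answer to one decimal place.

27.7

Flow: 37 L/min ÷ 60 = 0.6167 L/s.
Equation of motion (constant flow): PIP = Vt/C + R·V̇ + PEEP.
PIP = 505/52.1 + 14.6×0.6167 + 9 = 9.693 + 9.004 + 9 = 27.697 cmH2O.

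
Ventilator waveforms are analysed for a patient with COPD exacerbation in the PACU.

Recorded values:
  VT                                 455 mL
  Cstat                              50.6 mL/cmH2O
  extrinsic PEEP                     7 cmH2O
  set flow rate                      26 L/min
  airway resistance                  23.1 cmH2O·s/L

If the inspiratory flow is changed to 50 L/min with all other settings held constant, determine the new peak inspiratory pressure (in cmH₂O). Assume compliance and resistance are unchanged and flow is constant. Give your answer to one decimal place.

35.2

Flow: 26 L/min ÷ 60 = 0.4333 L/s.
New flow: 50 L/min ÷ 60 = 0.8333 L/s.
PIP = Vt/C + R·V̇ + PEEP (constant-flow equation of motion).
Only the resistive term changes: ΔPIP = R × ΔV̇ = 23.1 × (0.8333 − 0.4333) = 23.1 × 0.4 = 9.24 cmH2O.
Original PIP = 455/50.6 + 23.1×0.4333 + 7 = 26.001 cmH2O; new PIP = 26.001 + (9.24) = 35.241 cmH2O.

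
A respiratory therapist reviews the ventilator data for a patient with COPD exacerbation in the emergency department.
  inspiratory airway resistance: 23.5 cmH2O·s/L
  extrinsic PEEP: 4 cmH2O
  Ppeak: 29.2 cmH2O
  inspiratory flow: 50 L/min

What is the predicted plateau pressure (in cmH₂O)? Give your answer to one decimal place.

Flow: 50 L/min ÷ 60 = 0.8333 L/s.
Pplat = PIP − Raw × flow = 29.2 − 23.5 × 0.8333 = 29.2 − 19.583 = 9.617 cmH2O.

9.6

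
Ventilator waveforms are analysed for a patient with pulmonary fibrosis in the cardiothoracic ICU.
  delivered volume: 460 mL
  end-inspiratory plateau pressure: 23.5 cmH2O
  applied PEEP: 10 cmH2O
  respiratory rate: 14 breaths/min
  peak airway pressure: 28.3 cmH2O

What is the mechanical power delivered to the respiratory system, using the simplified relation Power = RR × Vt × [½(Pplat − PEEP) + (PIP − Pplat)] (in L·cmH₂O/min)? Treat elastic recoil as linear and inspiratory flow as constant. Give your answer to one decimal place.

74.4

Per-breath work = Vt × [½(Pplat−PEEP) + (PIP−Pplat)] = 0.460 × [0.5×13.5 + 4.8] = 0.460 × 11.55 = 5.313 L·cmH2O.
Power = 14 × 5.313 = 74.382 L·cmH2O/min.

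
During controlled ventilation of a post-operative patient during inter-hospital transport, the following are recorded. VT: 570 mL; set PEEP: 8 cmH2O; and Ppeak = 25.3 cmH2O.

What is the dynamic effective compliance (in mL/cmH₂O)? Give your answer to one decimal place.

Dynamic compliance = Vt / (PIP − PEEP) = 570 / (25.3 − 8) = 570 / 17.3 = 32.948 mL/cmH2O.

32.9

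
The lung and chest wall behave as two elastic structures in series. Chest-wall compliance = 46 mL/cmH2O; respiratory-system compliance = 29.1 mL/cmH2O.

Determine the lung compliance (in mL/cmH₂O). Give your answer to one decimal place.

79.2

1/CL = 1/Crs − 1/Ccw.
1/CL = 1/29.1 − 1/46 = 0.01263.
CL = 79.177 mL/cmH2O.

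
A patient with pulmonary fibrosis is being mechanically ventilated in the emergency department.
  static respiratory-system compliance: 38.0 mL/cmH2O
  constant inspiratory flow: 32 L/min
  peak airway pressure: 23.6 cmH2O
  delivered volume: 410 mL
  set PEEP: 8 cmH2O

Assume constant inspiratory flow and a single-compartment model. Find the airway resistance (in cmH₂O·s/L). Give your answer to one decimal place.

Flow: 32 L/min ÷ 60 = 0.5333 L/s.
Equation of motion (constant flow): PIP = Vt/C + R·V̇ + PEEP.
R·V̇ = PIP − Vt/C − PEEP = 23.6 − 410/38.0 − 8 = 23.6 − 10.789 − 8 = 4.811 cmH2O.
R = 4.811 / 0.5333 = 9.021 cmH2O·s/L.

9.0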